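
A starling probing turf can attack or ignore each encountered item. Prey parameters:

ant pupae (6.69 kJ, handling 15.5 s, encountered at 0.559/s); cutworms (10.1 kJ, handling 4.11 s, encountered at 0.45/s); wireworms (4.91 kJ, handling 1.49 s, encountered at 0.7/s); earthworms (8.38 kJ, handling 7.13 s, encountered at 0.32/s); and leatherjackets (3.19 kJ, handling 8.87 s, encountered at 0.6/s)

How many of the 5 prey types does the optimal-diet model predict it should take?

2

Profitabilities (E/h, kJ/s): wireworms 3.3, cutworms 2.46, earthworms 1.18, ant pupae 0.432, leatherjackets 0.36. Add prey in this order while the next type's profitability exceeds the intake rate on those already taken.
Rate on top 1: 1.682. cutworms: 2.46 > 1.682 → include.
Rate on top 2: 2.051. earthworms: 1.18 < 2.051 → exclude; stop.
Optimal diet: wireworms, cutworms — 2 of 5 types.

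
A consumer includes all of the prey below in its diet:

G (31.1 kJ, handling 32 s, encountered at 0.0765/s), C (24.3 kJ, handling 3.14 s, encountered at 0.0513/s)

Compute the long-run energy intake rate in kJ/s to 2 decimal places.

R = Σλ_iE_i / (1 + Σλ_ih_i)
Numerator: 0.0765×31.1 + 0.0513×24.3 = 3.626
Denominator: 1 + 0.0765×32 + 0.0513×3.14 = 3.609
R = 3.626/3.609 = 1.005 kJ/s

1.00 kJ/s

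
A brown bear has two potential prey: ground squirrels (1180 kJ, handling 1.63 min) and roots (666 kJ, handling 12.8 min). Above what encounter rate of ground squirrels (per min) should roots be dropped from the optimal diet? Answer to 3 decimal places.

0.048 per min

The zero-one rule: include roots iff E₂/h₂ > λE₁/(1+λh₁). Equality gives the switch point.
λE₁h₂ = E₂ + λE₂h₁ ⇒ λ = E₂/(E₁h₂ − E₂h₁) = 666/(1.51e+04 − 1086) = 0.04751 per min.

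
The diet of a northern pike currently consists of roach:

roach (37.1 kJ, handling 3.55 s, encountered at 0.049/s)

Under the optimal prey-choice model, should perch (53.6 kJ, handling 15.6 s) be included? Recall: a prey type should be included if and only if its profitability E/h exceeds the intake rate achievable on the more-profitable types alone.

Current rate: (0.049×37.1)/(1 + 0.049×3.55) = 1.549 kJ/s.
perch: E/h = 53.6/15.6 = 3.436 kJ/s.
Since 3.436 > R, including perch increases the long-run rate.

Yes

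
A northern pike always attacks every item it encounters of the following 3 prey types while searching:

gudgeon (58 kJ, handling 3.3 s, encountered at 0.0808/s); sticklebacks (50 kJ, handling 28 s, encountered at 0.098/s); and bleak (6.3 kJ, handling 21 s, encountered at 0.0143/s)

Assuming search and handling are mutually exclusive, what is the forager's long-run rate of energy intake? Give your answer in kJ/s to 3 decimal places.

Energy encountered per unit search time: 0.0808×58 + 0.098×50 + 0.0143×6.3 = 9.676 kJ/s.
Handling time per unit search time: 0.0808×3.3 + 0.098×28 + 0.0143×21 = 3.311.
Rate = 9.676/(1 + 3.311) = 2.245 kJ/s.

2.245 kJ/s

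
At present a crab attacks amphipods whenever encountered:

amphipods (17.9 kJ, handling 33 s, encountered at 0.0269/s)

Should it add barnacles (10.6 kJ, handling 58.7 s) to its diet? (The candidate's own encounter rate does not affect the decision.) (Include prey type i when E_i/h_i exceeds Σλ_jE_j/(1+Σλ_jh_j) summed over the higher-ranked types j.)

On amphipods alone, R = ΣλE/(1+Σλh) = 0.4815/1.888 = 0.2551 kJ/s.
Profitability of barnacles: 10.6/58.7 = 0.1806 kJ/s.
0.1806 < 0.2551, so adding barnacles would lower the average — exclude it.

No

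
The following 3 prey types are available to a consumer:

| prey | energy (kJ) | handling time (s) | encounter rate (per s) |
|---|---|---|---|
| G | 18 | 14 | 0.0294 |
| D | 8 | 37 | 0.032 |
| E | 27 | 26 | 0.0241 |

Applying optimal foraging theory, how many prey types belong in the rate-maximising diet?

2

Profitabilities (E/h, kJ/s): G 1.29, E 1.04, D 0.216. Add prey in this order while the next type's profitability exceeds the intake rate on those already taken.
Rate on top 1: 0.3749. E: 1.04 > 0.3749 → include.
Rate on top 2: 0.5789. D: 0.216 < 0.5789 → exclude; stop.
Optimal diet: G, E — 2 of 3 types.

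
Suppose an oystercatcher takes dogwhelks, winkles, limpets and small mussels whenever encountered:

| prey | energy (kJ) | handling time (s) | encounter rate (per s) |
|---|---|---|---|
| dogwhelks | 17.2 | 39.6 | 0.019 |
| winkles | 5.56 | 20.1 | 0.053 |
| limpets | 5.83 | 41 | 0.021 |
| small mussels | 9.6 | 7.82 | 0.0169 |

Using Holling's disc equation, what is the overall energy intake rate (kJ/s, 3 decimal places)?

R = (0.019×17.2 + 0.053×5.56 + 0.021×5.83 + 0.0169×9.6) / (1 + 0.019×39.6 + 0.053×20.1 + 0.021×41 + 0.0169×7.82) = 0.9062/3.811 = 0.2378 kJ/s.

0.238 kJ/s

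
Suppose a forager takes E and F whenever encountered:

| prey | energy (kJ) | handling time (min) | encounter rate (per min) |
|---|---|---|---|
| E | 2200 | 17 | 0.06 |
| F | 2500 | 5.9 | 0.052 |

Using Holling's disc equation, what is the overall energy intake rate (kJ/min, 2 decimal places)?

R = Σλ_iE_i / (1 + Σλ_ih_i)
Numerator: 0.06×2200 + 0.052×2500 = 262
Denominator: 1 + 0.06×17 + 0.052×5.9 = 2.327
R = 262/2.327 = 112.6 kJ/min

112.60 kJ/min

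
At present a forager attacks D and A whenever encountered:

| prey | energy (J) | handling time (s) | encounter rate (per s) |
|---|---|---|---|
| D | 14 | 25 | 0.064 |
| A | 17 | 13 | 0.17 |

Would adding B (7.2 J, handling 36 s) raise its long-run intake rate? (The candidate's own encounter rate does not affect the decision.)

No

On D and A alone, R = ΣλE/(1+Σλh) = 3.786/4.81 = 0.7871 J/s.
B: E/h = 7.2/36 = 0.2 J/s.
0.2 < 0.7871, so adding B would lower the average — exclude it.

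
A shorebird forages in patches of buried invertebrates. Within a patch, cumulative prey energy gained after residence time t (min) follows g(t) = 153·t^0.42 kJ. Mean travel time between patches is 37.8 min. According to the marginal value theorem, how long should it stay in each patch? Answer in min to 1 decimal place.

27.4 min

Optimal t* satisfies g'(t*) = g(t*)/(T + t*).
g'(t) = 0.42·153·t^-0.58. Setting 0.42·153·t^-0.58 = 153·t^0.42/(37.8+t) gives 0.42(37.8+t) = t, so 0.58·t = 0.42×37.8.
t* = 0.42×37.8/0.58 = 27.37 min.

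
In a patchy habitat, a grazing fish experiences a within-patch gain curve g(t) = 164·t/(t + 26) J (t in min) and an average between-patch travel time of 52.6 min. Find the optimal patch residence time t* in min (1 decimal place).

By the marginal value theorem, leave when the instantaneous gain rate g'(t) equals the habitat-wide average g(t)/(T + t).
g'(t) = 164·26/(t + 26)². Setting 164·26/(t+26)² = 164t/[(t+26)(52.6+t)] gives 26(52.6+t) = t(t+26), so t² = 26×52.6 = 1368.
t* = √1368 = 36.98 min.

37.0 min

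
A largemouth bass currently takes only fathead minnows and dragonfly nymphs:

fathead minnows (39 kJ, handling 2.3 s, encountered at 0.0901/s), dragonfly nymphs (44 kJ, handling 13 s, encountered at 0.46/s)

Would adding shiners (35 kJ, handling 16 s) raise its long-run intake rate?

On fathead minnows and dragonfly nymphs alone, R = ΣλE/(1+Σλh) = 23.75/7.187 = 3.305 kJ/s.
shiners: E/h = 35/16 = 2.188 kJ/s.
2.188 < 3.305, so adding shiners would lower the average — exclude it.

No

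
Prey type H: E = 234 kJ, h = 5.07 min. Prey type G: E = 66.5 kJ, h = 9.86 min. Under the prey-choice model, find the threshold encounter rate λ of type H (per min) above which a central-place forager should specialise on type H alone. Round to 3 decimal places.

At the threshold, the rate on type H alone equals the profitability of type G: λ·234/(1 + λ·5.07) = 66.5/9.86 = 6.744.
Rearranging, λ(234 − 6.744×5.07) = 6.744, so λ = 6.744/199.8 = 0.03375 per min.

0.034 per min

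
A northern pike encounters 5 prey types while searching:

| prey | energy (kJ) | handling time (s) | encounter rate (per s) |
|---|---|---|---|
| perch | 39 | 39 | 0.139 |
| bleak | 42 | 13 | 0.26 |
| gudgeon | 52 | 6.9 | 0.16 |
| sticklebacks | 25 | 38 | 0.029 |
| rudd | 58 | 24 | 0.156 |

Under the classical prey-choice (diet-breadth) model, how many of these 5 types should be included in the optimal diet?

1

Rank by E/h (kJ/s): gudgeon 7.54, bleak 3.23, rudd 2.42, perch 1, sticklebacks 0.658. Include each in turn until the next type's E/h falls below the running intake rate.
Rate on top 1: 3.954. bleak: 3.23 < 3.954 → exclude; stop.
Optimal diet: gudgeon — 1 of 5 types.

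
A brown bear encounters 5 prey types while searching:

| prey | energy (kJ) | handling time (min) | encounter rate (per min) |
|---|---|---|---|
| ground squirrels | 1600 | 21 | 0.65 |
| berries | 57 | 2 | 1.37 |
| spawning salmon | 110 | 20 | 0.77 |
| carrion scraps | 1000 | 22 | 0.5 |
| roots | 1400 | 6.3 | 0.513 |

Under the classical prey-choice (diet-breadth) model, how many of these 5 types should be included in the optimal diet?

Rank by E/h (kJ/min): roots 222, ground squirrels 76.2, carrion scraps 45.5, berries 28.5, spawning salmon 5.5. Include each in turn until the next type's E/h falls below the running intake rate.
Rate on top 1: 169.7. ground squirrels: 76.2 < 169.7 → exclude; stop.
Optimal diet: roots — 1 of 5 types.

1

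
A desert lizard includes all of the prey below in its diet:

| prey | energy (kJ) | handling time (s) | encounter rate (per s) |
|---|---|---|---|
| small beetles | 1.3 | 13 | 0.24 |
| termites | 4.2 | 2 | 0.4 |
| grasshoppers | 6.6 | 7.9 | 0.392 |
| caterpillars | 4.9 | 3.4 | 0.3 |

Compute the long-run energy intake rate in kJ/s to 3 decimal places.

R = (0.24×1.3 + 0.4×4.2 + 0.392×6.6 + 0.3×4.9) / (1 + 0.24×13 + 0.4×2 + 0.392×7.9 + 0.3×3.4) = 6.049/9.037 = 0.6694 kJ/s.

0.669 kJ/s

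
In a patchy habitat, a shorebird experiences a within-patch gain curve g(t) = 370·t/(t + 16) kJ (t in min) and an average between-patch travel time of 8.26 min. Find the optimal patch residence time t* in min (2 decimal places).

Optimal t* satisfies g'(t*) = g(t*)/(T + t*).
g'(t) = 370·16/(t + 16)². Setting 370·16/(t+16)² = 370t/[(t+16)(8.26+t)] gives 16(8.26+t) = t(t+16), so t² = 16×8.26 = 132.2.
t* = √132.2 = 11.5 min.

11.50 min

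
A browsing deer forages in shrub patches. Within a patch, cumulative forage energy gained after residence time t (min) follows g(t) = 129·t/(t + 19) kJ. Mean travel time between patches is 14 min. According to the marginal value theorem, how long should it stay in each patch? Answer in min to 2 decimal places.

Maximise g(t)/(T+t): set derivative to zero → g'(t)(T+t) = g(t).
g'(t) = 129·19/(t + 19)². Setting 129·19/(t+19)² = 129t/[(t+19)(14+t)] gives 19(14+t) = t(t+19), so t² = 19×14 = 266.
t* = √266 = 16.31 min.

16.31 min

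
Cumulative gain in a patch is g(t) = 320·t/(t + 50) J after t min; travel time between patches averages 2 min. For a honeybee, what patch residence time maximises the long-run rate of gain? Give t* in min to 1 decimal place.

10.0 min

Maximise g(t)/(T+t): set derivative to zero → g'(t)(T+t) = g(t).
g'(t) = 320·50/(t + 50)². Setting 320·50/(t+50)² = 320t/[(t+50)(2+t)] gives 50(2+t) = t(t+50), so t² = 50×2 = 100.
t* = √100 = 10 min.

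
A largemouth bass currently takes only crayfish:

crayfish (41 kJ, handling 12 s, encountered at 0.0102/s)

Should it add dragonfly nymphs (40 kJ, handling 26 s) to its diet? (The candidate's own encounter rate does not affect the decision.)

Yes

Intake rate on the current diet: R = (0.0102×41) / (1 + 0.0102×12) = 0.4182/1.122 = 0.3726 kJ/s.
dragonfly nymphs: E/h = 40/26 = 1.538 kJ/s.
Since 1.538 > R, including dragonfly nymphs increases the long-run rate.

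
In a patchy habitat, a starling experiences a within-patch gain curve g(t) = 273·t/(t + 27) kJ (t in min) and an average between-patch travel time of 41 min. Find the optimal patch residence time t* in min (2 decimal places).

33.27 min

Maximise g(t)/(T+t): set derivative to zero → g'(t)(T+t) = g(t).
g'(t) = 273·27/(t + 27)². Setting 273·27/(t+27)² = 273t/[(t+27)(41+t)] gives 27(41+t) = t(t+27), so t² = 27×41 = 1107.
t* = √1107 = 33.27 min.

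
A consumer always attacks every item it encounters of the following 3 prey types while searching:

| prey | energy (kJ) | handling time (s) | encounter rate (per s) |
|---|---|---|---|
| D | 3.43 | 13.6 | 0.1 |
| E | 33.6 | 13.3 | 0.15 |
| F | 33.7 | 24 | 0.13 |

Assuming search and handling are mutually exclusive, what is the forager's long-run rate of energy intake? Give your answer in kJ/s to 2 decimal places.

1.31 kJ/s

Energy encountered per unit search time: 0.1×3.43 + 0.15×33.6 + 0.13×33.7 = 9.764 kJ/s.
Handling time per unit search time: 0.1×13.6 + 0.15×13.3 + 0.13×24 = 6.475.
Rate = 9.764/(1 + 6.475) = 1.306 kJ/s.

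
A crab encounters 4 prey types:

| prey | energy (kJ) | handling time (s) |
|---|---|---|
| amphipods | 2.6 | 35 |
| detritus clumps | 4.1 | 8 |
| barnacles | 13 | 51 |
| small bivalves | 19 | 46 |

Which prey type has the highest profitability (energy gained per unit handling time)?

Profitability E/h (kJ/s): amphipods = 2.6/35 = 0.0743, detritus clumps = 4.1/8 = 0.512, barnacles = 13/51 = 0.255, small bivalves = 19/46 = 0.413.
Ranked: detritus clumps > small bivalves > barnacles > amphipods.

detritus clumps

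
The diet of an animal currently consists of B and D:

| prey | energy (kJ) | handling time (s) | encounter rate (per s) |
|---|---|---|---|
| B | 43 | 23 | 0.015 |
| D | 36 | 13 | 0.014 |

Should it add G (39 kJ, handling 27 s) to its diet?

Yes

On B and D alone, R = ΣλE/(1+Σλh) = 1.149/1.527 = 0.7525 kJ/s.
G: E/h = 39/27 = 1.444 kJ/s.
1.444 > 0.7525, so adding G raises the average — include it.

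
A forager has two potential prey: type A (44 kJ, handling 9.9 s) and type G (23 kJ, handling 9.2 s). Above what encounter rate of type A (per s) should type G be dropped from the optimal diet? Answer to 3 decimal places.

The zero-one rule: include type G iff E₂/h₂ > λE₁/(1+λh₁). Equality gives the switch point.
λE₁h₂ = E₂ + λE₂h₁ ⇒ λ = E₂/(E₁h₂ − E₂h₁) = 23/(404.8 − 227.7) = 0.1299 per s.

0.130 per s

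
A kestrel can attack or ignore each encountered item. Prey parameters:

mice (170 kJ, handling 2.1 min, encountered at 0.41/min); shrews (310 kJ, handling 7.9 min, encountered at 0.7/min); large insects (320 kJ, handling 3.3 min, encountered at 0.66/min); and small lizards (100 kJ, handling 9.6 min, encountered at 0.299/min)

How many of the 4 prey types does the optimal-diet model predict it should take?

2

Rank by E/h (kJ/min): large insects 97, mice 81, shrews 39.2, small lizards 10.4. Include each in turn until the next type's E/h falls below the running intake rate.
Rate on top 1: 66.46. mice: 81 > 66.46 → include.
Rate on top 2: 69.55. shrews: 39.2 < 69.55 → exclude; stop.
Optimal diet: large insects, mice — 2 of 4 types.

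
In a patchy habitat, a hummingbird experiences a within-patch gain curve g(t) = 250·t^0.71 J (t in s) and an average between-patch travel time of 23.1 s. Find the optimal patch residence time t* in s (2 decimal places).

By the marginal value theorem, leave when the instantaneous gain rate g'(t) equals the habitat-wide average g(t)/(T + t).
g'(t) = 0.71·250·t^-0.29. Setting 0.71·250·t^-0.29 = 250·t^0.71/(23.1+t) gives 0.71(23.1+t) = t, so 0.29·t = 0.71×23.1.
t* = 0.71×23.1/0.29 = 56.56 s.

56.56 s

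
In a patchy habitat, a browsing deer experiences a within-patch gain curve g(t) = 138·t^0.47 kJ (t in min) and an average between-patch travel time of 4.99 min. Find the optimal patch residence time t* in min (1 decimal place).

4.4 min

Maximise g(t)/(T+t): set derivative to zero → g'(t)(T+t) = g(t).
g'(t) = 0.47·138·t^-0.53. Setting 0.47·138·t^-0.53 = 138·t^0.47/(4.99+t) gives 0.47(4.99+t) = t, so 0.53·t = 0.47×4.99.
t* = 0.47×4.99/0.53 = 4.425 min.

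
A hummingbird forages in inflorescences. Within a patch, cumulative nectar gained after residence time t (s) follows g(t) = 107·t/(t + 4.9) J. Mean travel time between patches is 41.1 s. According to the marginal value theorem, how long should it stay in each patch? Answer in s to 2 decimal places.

14.19 s

Optimal t* satisfies g'(t*) = g(t*)/(T + t*).
g'(t) = 107·4.9/(t + 4.9)². Setting 107·4.9/(t+4.9)² = 107t/[(t+4.9)(41.1+t)] gives 4.9(41.1+t) = t(t+4.9), so t² = 4.9×41.1 = 201.4.
t* = √201.4 = 14.19 s.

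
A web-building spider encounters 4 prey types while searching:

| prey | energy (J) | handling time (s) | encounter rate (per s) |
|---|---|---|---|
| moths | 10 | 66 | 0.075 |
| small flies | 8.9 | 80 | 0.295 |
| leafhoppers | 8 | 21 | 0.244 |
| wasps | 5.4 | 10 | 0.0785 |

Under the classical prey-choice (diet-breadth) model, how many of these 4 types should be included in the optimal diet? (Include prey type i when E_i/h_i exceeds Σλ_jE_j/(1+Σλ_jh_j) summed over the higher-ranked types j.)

2

Profitabilities (E/h, J/s): wasps 0.54, leafhoppers 0.381, moths 0.152, small flies 0.111. Add prey in this order while the next type's profitability exceeds the intake rate on those already taken.
Rate on top 1: 0.2375. leafhoppers: 0.381 > 0.2375 → include.
Rate on top 2: 0.3439. moths: 0.152 < 0.3439 → exclude; stop.
Optimal diet: wasps, leafhoppers — 2 of 4 types.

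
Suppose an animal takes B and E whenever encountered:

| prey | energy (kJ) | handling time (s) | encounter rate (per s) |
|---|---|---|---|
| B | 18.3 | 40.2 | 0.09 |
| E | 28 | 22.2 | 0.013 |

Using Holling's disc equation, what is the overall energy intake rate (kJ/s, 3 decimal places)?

Energy encountered per unit search time: 0.09×18.3 + 0.013×28 = 2.011 kJ/s.
Handling time per unit search time: 0.09×40.2 + 0.013×22.2 = 3.907.
Rate = 2.011/(1 + 3.907) = 0.4099 kJ/s.

0.410 kJ/s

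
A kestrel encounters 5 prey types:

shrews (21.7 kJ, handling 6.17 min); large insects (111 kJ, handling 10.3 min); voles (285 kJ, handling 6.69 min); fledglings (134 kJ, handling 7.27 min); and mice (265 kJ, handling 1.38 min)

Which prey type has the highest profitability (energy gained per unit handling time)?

Profitability E/h (kJ/min): shrews = 21.7/6.17 = 3.52, large insects = 111/10.3 = 10.8, voles = 285/6.69 = 42.6, fledglings = 134/7.27 = 18.4, mice = 265/1.38 = 192.
Ranked: mice > voles > fledglings > large insects > shrews.

mice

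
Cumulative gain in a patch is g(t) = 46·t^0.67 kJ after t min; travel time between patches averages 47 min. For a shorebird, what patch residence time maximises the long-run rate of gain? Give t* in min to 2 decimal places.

95.42 min

Optimal t* satisfies g'(t*) = g(t*)/(T + t*).
g'(t) = 0.67·46·t^-0.33. Setting 0.67·46·t^-0.33 = 46·t^0.67/(47+t) gives 0.67(47+t) = t, so 0.33·t = 0.67×47.
t* = 0.67×47/0.33 = 95.42 min.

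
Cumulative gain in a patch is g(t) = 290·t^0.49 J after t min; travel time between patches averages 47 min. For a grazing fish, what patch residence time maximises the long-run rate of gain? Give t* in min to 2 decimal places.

By the marginal value theorem, leave when the instantaneous gain rate g'(t) equals the habitat-wide average g(t)/(T + t).
g'(t) = 0.49·290·t^-0.51. Setting 0.49·290·t^-0.51 = 290·t^0.49/(47+t) gives 0.49(47+t) = t, so 0.51·t = 0.49×47.
t* = 0.49×47/0.51 = 45.16 min.

45.16 min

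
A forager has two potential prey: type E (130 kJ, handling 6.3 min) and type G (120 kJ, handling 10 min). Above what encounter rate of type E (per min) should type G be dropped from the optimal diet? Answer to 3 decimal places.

The zero-one rule: include type G iff E₂/h₂ > λE₁/(1+λh₁). Equality gives the switch point.
λE₁h₂ = E₂ + λE₂h₁ ⇒ λ = E₂/(E₁h₂ − E₂h₁) = 120/(1300 − 756) = 0.2206 per min.

0.221 per min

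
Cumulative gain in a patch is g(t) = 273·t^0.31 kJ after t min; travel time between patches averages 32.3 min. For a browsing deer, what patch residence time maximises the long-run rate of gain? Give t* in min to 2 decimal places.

By the marginal value theorem, leave when the instantaneous gain rate g'(t) equals the habitat-wide average g(t)/(T + t).
g'(t) = 0.31·273·t^-0.69. Setting 0.31·273·t^-0.69 = 273·t^0.31/(32.3+t) gives 0.31(32.3+t) = t, so 0.69·t = 0.31×32.3.
t* = 0.31×32.3/0.69 = 14.51 min.

14.51 min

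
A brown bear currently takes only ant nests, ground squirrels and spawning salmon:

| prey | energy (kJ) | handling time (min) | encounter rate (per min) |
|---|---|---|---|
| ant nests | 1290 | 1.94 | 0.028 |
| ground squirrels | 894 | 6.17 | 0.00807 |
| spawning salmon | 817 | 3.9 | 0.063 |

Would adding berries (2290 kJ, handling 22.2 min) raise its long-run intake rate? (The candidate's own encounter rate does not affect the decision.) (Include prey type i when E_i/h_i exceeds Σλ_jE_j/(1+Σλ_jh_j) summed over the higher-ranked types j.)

On ant nests, ground squirrels and spawning salmon alone, R = ΣλE/(1+Σλh) = 94.81/1.35 = 70.24 kJ/min.
Profitability of berries: 2290/22.2 = 103.2 kJ/min.
Since 103.2 > R, including berries increases the long-run rate.

Yes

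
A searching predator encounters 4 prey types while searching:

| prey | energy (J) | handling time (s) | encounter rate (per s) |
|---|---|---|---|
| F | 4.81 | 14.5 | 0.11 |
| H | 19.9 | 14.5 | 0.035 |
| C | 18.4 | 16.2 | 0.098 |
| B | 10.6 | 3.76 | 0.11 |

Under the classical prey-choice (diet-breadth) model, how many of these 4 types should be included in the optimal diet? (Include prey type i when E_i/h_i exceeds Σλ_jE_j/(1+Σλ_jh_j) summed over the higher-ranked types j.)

3

Profitabilities (E/h, J/s): B 2.82, H 1.37, C 1.14, F 0.332. Add prey in this order while the next type's profitability exceeds the intake rate on those already taken.
Rate on top 1: 0.8248. H: 1.37 > 0.8248 → include.
Rate on top 2: 0.9695. C: 1.14 > 0.9695 → include.
Rate on top 3: 1.045. F: 0.332 < 1.045 → exclude; stop.
Optimal diet: B, H, C — 3 of 4 types.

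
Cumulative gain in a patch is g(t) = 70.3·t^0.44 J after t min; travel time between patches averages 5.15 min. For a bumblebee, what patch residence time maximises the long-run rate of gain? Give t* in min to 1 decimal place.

By the marginal value theorem, leave when the instantaneous gain rate g'(t) equals the habitat-wide average g(t)/(T + t).
g'(t) = 0.44·70.3·t^-0.56. Setting 0.44·70.3·t^-0.56 = 70.3·t^0.44/(5.15+t) gives 0.44(5.15+t) = t, so 0.56·t = 0.44×5.15.
t* = 0.44×5.15/0.56 = 4.046 min.

4.0 min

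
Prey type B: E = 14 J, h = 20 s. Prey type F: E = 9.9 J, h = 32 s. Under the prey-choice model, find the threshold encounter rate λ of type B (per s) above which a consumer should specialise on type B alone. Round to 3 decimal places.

Drop type F once their profitability E₂/h₂ falls below the rate achievable on type B alone: E₂/h₂ = λE₁/(1 + λh₁).
Solve for λ: λE₁h₂ = E₂(1 + λh₁) → λ(E₁h₂ − E₂h₁) = E₂ → λ = E₂/(E₁h₂ − E₂h₁).
λ = 9.9/(14×32 − 9.9×20) = 9.9/250 = 0.0396 per s.

0.040 per s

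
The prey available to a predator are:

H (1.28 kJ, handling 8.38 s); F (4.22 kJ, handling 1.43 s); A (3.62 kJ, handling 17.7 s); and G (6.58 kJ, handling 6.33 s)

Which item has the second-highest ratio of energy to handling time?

G

Profitability E/h (kJ/s): H = 1.28/8.38 = 0.153, F = 4.22/1.43 = 2.95, A = 3.62/17.7 = 0.205, G = 6.58/6.33 = 1.04.
Ranked: F > G > A > H.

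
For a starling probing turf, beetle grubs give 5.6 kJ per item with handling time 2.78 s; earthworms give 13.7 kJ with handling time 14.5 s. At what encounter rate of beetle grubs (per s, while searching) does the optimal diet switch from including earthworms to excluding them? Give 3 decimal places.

0.318 per s

At the threshold, the rate on beetle grubs alone equals the profitability of earthworms: λ·5.6/(1 + λ·2.78) = 13.7/14.5 = 0.9448.
Rearranging, λ(5.6 − 0.9448×2.78) = 0.9448, so λ = 0.9448/2.973 = 0.3178 per s.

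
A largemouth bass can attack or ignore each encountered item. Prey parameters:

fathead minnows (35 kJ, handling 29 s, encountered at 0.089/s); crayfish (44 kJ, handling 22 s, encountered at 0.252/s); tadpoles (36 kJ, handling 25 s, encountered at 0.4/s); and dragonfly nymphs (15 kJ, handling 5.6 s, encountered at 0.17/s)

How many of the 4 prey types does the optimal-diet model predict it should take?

Rank by E/h (kJ/s): dragonfly nymphs 2.68, crayfish 2, tadpoles 1.44, fathead minnows 1.21. Include each in turn until the next type's E/h falls below the running intake rate.
Rate on top 1: 1.306. crayfish: 2 > 1.306 → include.
Rate on top 2: 1.819. tadpoles: 1.44 < 1.819 → exclude; stop.
Optimal diet: dragonfly nymphs, crayfish — 2 of 4 types.

2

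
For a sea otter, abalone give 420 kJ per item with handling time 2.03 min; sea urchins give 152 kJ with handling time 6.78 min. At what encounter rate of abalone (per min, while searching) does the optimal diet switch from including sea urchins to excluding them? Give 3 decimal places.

Drop sea urchins once their profitability E₂/h₂ falls below the rate achievable on abalone alone: E₂/h₂ = λE₁/(1 + λh₁).
Solve for λ: λE₁h₂ = E₂(1 + λh₁) → λ(E₁h₂ − E₂h₁) = E₂ → λ = E₂/(E₁h₂ − E₂h₁).
λ = 152/(420×6.78 − 152×2.03) = 152/2539 = 0.05987 per min.

0.060 per min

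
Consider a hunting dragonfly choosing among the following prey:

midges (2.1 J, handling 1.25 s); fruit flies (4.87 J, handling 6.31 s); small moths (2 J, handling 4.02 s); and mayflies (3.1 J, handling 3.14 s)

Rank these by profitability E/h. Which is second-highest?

Profitability E/h (J/s): midges = 2.1/1.25 = 1.68, fruit flies = 4.87/6.31 = 0.772, small moths = 2/4.02 = 0.498, mayflies = 3.1/3.14 = 0.987.
Ranked: midges > mayflies > fruit flies > small moths.

mayflies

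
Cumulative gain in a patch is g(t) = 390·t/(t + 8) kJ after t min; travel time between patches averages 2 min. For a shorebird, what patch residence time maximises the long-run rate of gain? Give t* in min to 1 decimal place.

4.0 min

By the marginal value theorem, leave when the instantaneous gain rate g'(t) equals the habitat-wide average g(t)/(T + t).
g'(t) = 390·8/(t + 8)². Setting 390·8/(t+8)² = 390t/[(t+8)(2+t)] gives 8(2+t) = t(t+8), so t² = 8×2 = 16.
t* = √16 = 4 min.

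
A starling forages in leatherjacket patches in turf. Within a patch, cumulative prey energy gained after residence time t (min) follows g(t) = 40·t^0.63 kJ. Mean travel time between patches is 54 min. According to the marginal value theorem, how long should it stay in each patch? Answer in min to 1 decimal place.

91.9 min

By the marginal value theorem, leave when the instantaneous gain rate g'(t) equals the habitat-wide average g(t)/(T + t).
g'(t) = 0.63·40·t^-0.37. Setting 0.63·40·t^-0.37 = 40·t^0.63/(54+t) gives 0.63(54+t) = t, so 0.37·t = 0.63×54.
t* = 0.63×54/0.37 = 91.95 min.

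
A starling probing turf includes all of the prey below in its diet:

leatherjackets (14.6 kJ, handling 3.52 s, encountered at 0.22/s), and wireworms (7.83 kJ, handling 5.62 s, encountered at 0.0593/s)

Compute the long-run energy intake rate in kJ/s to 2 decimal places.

1.74 kJ/s

R = (0.22×14.6 + 0.0593×7.83) / (1 + 0.22×3.52 + 0.0593×5.62) = 3.676/2.108 = 1.744 kJ/s.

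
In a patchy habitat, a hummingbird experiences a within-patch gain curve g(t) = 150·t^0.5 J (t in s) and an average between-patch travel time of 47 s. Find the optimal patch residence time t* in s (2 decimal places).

Optimal t* satisfies g'(t*) = g(t*)/(T + t*).
g'(t) = 0.5·150·t^-0.5. Setting 0.5·150·t^-0.5 = 150·t^0.5/(47+t) gives 0.5(47+t) = t, so 0.50·t = 0.5×47.
t* = 0.5×47/0.50 = 47 s.

47.00 s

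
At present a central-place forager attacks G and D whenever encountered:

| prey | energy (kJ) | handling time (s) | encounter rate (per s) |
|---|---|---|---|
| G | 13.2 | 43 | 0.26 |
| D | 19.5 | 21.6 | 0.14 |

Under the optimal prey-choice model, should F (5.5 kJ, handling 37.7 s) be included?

On G and D alone, R = ΣλE/(1+Σλh) = 6.162/15.2 = 0.4053 kJ/s.
Profitability of F: 5.5/37.7 = 0.1459 kJ/s.
Since 0.1459 < R, time spent handling F is better spent searching.

No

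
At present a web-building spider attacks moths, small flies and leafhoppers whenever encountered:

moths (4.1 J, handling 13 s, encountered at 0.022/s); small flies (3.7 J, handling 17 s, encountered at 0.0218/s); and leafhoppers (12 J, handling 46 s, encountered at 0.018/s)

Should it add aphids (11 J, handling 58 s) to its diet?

Yes

On moths, small flies and leafhoppers alone, R = ΣλE/(1+Σλh) = 0.3869/2.485 = 0.1557 J/s.
aphids: E/h = 11/58 = 0.1897 J/s.
Since 0.1897 > R, including aphids increases the long-run rate.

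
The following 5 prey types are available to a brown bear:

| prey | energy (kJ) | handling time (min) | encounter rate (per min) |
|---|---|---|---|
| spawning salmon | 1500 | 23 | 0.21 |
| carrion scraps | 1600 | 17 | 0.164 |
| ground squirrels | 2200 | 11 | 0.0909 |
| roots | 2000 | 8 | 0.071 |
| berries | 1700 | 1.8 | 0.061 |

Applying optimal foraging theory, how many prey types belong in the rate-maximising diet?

3

E/h in descending order: berries 944, roots 250, ground squirrels 200, carrion scraps 94.1, spawning salmon 65.2 kJ/min. The optimal diet is the largest prefix of this list for which every included type satisfies E_i/h_i > R on the types above it.
Rate on top 1: 93.44. roots: 250 > 93.44 → include.
Rate on top 2: 146.4. ground squirrels: 200 > 146.4 → include.
Rate on top 3: 166.4. carrion scraps: 94.1 < 166.4 → exclude; stop.
Optimal diet: berries, roots, ground squirrels — 3 of 5 types.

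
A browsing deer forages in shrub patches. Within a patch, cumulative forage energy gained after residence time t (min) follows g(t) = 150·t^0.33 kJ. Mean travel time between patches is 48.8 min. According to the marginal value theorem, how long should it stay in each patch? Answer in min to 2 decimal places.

24.04 min

Optimal t* satisfies g'(t*) = g(t*)/(T + t*).
g'(t) = 0.33·150·t^-0.67. Setting 0.33·150·t^-0.67 = 150·t^0.33/(48.8+t) gives 0.33(48.8+t) = t, so 0.67·t = 0.33×48.8.
t* = 0.33×48.8/0.67 = 24.04 min.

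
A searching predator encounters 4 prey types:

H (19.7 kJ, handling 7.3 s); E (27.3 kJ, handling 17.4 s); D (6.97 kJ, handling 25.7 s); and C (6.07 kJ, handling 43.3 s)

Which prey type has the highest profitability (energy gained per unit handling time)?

H

Profitability E/h (kJ/s): H = 19.7/7.3 = 2.7, E = 27.3/17.4 = 1.57, D = 6.97/25.7 = 0.271, C = 6.07/43.3 = 0.14.
Ranked: H > E > D > C.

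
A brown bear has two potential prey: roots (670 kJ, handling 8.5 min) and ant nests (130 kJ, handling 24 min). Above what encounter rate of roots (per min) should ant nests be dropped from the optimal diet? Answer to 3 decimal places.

The zero-one rule: include ant nests iff E₂/h₂ > λE₁/(1+λh₁). Equality gives the switch point.
λE₁h₂ = E₂ + λE₂h₁ ⇒ λ = E₂/(E₁h₂ − E₂h₁) = 130/(1.608e+04 − 1105) = 0.008681 per min.

0.009 per min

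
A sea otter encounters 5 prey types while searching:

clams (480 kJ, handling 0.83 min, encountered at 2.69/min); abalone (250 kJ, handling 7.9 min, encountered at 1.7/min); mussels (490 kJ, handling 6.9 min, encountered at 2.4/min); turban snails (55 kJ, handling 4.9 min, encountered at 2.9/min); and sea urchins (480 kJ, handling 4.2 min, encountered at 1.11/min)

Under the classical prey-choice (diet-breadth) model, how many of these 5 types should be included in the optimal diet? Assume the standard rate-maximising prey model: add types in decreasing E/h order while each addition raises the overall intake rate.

1

E/h in descending order: clams 578, sea urchins 114, mussels 71, abalone 31.6, turban snails 11.2 kJ/min. The optimal diet is the largest prefix of this list for which every included type satisfies E_i/h_i > R on the types above it.
Rate on top 1: 399.4. sea urchins: 114 < 399.4 → exclude; stop.
Optimal diet: clams — 1 of 5 types.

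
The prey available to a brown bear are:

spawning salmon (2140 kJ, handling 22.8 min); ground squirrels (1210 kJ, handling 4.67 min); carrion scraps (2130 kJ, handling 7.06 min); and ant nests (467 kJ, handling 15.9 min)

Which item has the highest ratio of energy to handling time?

carrion scraps

In descending order of E/h:
carrion scraps: 2130/7.06 = 302 kJ/min
ground squirrels: 1210/4.67 = 259 kJ/min
spawning salmon: 2140/22.8 = 93.9 kJ/min
ant nests: 467/15.9 = 29.4 kJ/min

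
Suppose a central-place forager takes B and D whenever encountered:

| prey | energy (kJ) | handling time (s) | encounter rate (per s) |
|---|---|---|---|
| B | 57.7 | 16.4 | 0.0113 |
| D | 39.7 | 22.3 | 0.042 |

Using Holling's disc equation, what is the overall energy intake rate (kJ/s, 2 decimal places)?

Energy encountered per unit search time: 0.0113×57.7 + 0.042×39.7 = 2.319 kJ/s.
Handling time per unit search time: 0.0113×16.4 + 0.042×22.3 = 1.122.
Rate = 2.319/(1 + 1.122) = 1.093 kJ/s.

1.09 kJ/s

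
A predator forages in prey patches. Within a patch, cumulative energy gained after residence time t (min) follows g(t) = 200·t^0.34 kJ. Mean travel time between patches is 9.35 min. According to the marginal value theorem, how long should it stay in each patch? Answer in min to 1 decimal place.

Maximise g(t)/(T+t): set derivative to zero → g'(t)(T+t) = g(t).
g'(t) = 0.34·200·t^-0.66. Setting 0.34·200·t^-0.66 = 200·t^0.34/(9.35+t) gives 0.34(9.35+t) = t, so 0.66·t = 0.34×9.35.
t* = 0.34×9.35/0.66 = 4.817 min.

4.8 min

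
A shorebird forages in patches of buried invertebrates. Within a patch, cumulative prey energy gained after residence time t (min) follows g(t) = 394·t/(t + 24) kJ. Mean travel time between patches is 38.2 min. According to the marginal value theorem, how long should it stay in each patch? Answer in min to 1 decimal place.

30.3 min

Optimal t* satisfies g'(t*) = g(t*)/(T + t*).
g'(t) = 394·24/(t + 24)². Setting 394·24/(t+24)² = 394t/[(t+24)(38.2+t)] gives 24(38.2+t) = t(t+24), so t² = 24×38.2 = 916.8.
t* = √916.8 = 30.28 min.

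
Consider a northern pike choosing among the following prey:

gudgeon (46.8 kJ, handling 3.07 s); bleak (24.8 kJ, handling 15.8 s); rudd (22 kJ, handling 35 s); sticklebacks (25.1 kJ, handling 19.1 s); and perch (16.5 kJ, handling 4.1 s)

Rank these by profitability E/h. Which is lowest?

Profitability E/h (kJ/s): gudgeon = 46.8/3.07 = 15.2, bleak = 24.8/15.8 = 1.57, rudd = 22/35 = 0.629, sticklebacks = 25.1/19.1 = 1.31, perch = 16.5/4.1 = 4.02.
Ranked: gudgeon > perch > bleak > sticklebacks > rudd.

rudd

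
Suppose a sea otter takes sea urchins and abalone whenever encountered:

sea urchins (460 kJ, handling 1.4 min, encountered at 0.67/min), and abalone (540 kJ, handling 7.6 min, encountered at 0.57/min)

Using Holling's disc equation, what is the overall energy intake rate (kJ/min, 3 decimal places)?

Energy encountered per unit search time: 0.67×460 + 0.57×540 = 616 kJ/min.
Handling time per unit search time: 0.67×1.4 + 0.57×7.6 = 5.27.
Rate = 616/(1 + 5.27) = 98.25 kJ/min.

98.246 kJ/min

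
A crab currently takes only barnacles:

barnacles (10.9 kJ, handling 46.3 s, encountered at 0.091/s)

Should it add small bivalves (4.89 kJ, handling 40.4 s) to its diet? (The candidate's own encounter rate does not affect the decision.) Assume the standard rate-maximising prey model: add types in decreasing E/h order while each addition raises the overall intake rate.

No

Current rate: (0.091×10.9)/(1 + 0.091×46.3) = 0.1903 kJ/s.
Profitability of small bivalves: 4.89/40.4 = 0.121 kJ/s.
0.121 < 0.1903, so adding small bivalves would lower the average — exclude it.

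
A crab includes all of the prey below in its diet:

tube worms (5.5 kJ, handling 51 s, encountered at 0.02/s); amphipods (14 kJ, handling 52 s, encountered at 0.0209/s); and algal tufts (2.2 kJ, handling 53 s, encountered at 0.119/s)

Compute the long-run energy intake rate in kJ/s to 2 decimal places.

0.07 kJ/s

Energy encountered per unit search time: 0.02×5.5 + 0.0209×14 + 0.119×2.2 = 0.6644 kJ/s.
Handling time per unit search time: 0.02×51 + 0.0209×52 + 0.119×53 = 8.414.
Rate = 0.6644/(1 + 8.414) = 0.07058 kJ/s.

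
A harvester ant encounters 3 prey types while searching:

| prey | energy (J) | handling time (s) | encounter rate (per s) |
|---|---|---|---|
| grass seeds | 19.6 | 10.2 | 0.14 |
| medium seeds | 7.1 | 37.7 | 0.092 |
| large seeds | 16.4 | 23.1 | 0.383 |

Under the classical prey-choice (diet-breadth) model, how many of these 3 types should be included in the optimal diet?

1

E/h in descending order: grass seeds 1.92, large seeds 0.71, medium seeds 0.188 J/s. The optimal diet is the largest prefix of this list for which every included type satisfies E_i/h_i > R on the types above it.
Rate on top 1: 1.13. large seeds: 0.71 < 1.13 → exclude; stop.
Optimal diet: grass seeds — 1 of 3 types.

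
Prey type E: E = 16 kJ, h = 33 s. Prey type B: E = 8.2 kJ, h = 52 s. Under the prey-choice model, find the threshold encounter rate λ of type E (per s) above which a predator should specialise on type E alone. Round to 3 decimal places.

0.015 per s

The zero-one rule: include type B iff E₂/h₂ > λE₁/(1+λh₁). Equality gives the switch point.
λE₁h₂ = E₂ + λE₂h₁ ⇒ λ = E₂/(E₁h₂ − E₂h₁) = 8.2/(832 − 270.6) = 0.01461 per s.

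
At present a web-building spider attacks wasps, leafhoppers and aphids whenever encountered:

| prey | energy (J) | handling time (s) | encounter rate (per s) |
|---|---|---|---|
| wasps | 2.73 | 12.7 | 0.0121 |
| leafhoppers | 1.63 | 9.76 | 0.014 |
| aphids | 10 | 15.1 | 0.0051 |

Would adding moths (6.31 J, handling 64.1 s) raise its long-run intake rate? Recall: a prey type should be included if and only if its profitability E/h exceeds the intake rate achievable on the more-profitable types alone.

Yes

Current rate: (0.0121×2.73 + 0.014×1.63 + 0.0051×10)/(1 + 0.0121×12.7 + 0.014×9.76 + 0.0051×15.1) = 0.07815 J/s.
Profitability of moths: 6.31/64.1 = 0.09844 J/s.
0.09844 > 0.07815, so adding moths raises the average — include it.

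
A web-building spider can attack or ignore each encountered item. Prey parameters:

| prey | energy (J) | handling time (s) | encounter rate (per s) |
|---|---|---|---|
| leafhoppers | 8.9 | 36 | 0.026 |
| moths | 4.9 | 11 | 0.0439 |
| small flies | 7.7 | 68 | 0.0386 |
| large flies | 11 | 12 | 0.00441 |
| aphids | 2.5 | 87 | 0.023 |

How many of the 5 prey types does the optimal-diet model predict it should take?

3

Rank by E/h (J/s): large flies 0.917, moths 0.445, leafhoppers 0.247, small flies 0.113, aphids 0.0287. Include each in turn until the next type's E/h falls below the running intake rate.
Rate on top 1: 0.04607. moths: 0.445 > 0.04607 → include.
Rate on top 2: 0.1716. leafhoppers: 0.247 > 0.1716 → include.
Rate on top 3: 0.2003. small flies: 0.113 < 0.2003 → exclude; stop.
Optimal diet: large flies, moths, leafhoppers — 3 of 5 types.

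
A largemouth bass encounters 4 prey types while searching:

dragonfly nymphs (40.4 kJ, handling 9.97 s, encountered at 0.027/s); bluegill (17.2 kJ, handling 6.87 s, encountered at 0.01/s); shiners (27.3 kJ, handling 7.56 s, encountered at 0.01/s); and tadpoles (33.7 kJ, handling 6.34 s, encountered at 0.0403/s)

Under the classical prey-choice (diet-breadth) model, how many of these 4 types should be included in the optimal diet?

E/h in descending order: tadpoles 5.32, dragonfly nymphs 4.05, shiners 3.61, bluegill 2.5 kJ/s. The optimal diet is the largest prefix of this list for which every included type satisfies E_i/h_i > R on the types above it.
Rate on top 1: 1.082. dragonfly nymphs: 4.05 > 1.082 → include.
Rate on top 2: 1.606. shiners: 3.61 > 1.606 → include.
Rate on top 3: 1.701. bluegill: 2.5 > 1.701 → include.
Optimal diet: tadpoles, dragonfly nymphs, shiners, bluegill — 4 of 4 types.

4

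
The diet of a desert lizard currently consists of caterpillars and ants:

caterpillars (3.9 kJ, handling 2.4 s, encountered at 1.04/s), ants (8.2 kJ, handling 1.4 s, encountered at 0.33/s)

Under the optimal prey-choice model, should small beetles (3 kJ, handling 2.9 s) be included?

On caterpillars and ants alone, R = ΣλE/(1+Σλh) = 6.762/3.958 = 1.708 kJ/s.
Profitability of small beetles: 3/2.9 = 1.034 kJ/s.
1.034 < 1.708, so adding small beetles would lower the average — exclude it.

No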